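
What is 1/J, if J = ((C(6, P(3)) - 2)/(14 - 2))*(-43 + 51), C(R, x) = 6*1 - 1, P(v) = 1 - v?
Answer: ½ ≈ 0.50000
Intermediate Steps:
C(R, x) = 5 (C(R, x) = 6 - 1 = 5)
J = 2 (J = ((5 - 2)/(14 - 2))*(-43 + 51) = (3/12)*8 = (3*(1/12))*8 = (¼)*8 = 2)
1/J = 1/2 = ½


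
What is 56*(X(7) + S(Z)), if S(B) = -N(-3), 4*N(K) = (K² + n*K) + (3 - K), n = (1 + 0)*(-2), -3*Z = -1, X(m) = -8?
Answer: -742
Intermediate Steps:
Z = ⅓ (Z = -⅓*(-1) = ⅓ ≈ 0.33333)
n = -2 (n = 1*(-2) = -2)
N(K) = ¾ - 3*K/4 + K²/4 (N(K) = ((K² - 2*K) + (3 - K))/4 = (3 + K² - 3*K)/4 = ¾ - 3*K/4 + K²/4)
S(B) = -21/4 (S(B) = -(¾ - ¾*(-3) + (¼)*(-3)²) = -(¾ + 9/4 + (¼)*9) = -(¾ + 9/4 + 9/4) = -1*21/4 = -21/4)
56*(X(7) + S(Z)) = 56*(-8 - 21/4) = 56*(-53/4) = -742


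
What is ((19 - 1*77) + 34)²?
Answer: 576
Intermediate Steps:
((19 - 1*77) + 34)² = ((19 - 77) + 34)² = (-58 + 34)² = (-24)² = 576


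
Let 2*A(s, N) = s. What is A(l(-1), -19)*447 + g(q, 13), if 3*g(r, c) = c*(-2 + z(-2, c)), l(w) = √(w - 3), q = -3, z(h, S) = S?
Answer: 143/3 + 447*I ≈ 47.667 + 447.0*I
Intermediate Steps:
l(w) = √(-3 + w)
g(r, c) = c*(-2 + c)/3 (g(r, c) = (c*(-2 + c))/3 = c*(-2 + c)/3)
A(s, N) = s/2
A(l(-1), -19)*447 + g(q, 13) = (√(-3 - 1)/2)*447 + (⅓)*13*(-2 + 13) = (√(-4)/2)*447 + (⅓)*13*11 = ((2*I)/2)*447 + 143/3 = I*447 + 143/3 = 447*I + 143/3 = 143/3 + 447*I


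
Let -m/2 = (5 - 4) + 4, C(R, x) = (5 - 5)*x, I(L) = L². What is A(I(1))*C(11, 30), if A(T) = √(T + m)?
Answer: 0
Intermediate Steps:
C(R, x) = 0 (C(R, x) = 0*x = 0)
m = -10 (m = -2*((5 - 4) + 4) = -2*(1 + 4) = -2*5 = -10)
A(T) = √(-10 + T) (A(T) = √(T - 10) = √(-10 + T))
A(I(1))*C(11, 30) = √(-10 + 1²)*0 = √(-10 + 1)*0 = √(-9)*0 = (3*I)*0 = 0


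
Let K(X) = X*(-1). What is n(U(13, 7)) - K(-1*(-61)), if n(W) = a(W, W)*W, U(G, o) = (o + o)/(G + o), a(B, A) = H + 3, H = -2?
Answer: 617/10 ≈ 61.700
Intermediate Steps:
a(B, A) = 1 (a(B, A) = -2 + 3 = 1)
K(X) = -X
U(G, o) = 2*o/(G + o) (U(G, o) = (2*o)/(G + o) = 2*o/(G + o))
n(W) = W (n(W) = 1*W = W)
n(U(13, 7)) - K(-1*(-61)) = 2*7/(13 + 7) - (-1)*(-1*(-61)) = 2*7/20 - (-1)*61 = 2*7*(1/20) - 1*(-61) = 7/10 + 61 = 617/10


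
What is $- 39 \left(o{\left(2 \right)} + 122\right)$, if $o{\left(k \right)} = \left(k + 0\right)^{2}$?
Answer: $-4914$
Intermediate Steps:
$o{\left(k \right)} = k^{2}$
$- 39 \left(o{\left(2 \right)} + 122\right) = - 39 \left(2^{2} + 122\right) = - 39 \left(4 + 122\right) = \left(-39\right) 126 = -4914$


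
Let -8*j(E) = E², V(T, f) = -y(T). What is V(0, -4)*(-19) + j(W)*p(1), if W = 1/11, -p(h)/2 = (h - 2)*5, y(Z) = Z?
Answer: -5/484 ≈ -0.010331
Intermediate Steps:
p(h) = 20 - 10*h (p(h) = -2*(h - 2)*5 = -2*(-2 + h)*5 = -2*(-10 + 5*h) = 20 - 10*h)
W = 1/11 ≈ 0.090909
V(T, f) = -T
j(E) = -E²/8
V(0, -4)*(-19) + j(W)*p(1) = -1*0*(-19) + (-(1/11)²/8)*(20 - 10*1) = 0*(-19) + (-⅛*1/121)*(20 - 10) = 0 - 1/968*10 = 0 - 5/484 = -5/484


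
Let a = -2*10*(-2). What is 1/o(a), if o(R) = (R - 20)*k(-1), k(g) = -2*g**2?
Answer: -1/40 ≈ -0.025000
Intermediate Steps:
a = 40 (a = -20*(-2) = 40)
o(R) = 40 - 2*R (o(R) = (R - 20)*(-2*(-1)**2) = (-20 + R)*(-2*1) = (-20 + R)*(-2) = 40 - 2*R)
1/o(a) = 1/(40 - 2*40) = 1/(40 - 80) = 1/(-40) = -1/40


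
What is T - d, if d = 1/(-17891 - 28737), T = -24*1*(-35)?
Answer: 39167521/46628 ≈ 840.00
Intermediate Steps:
T = 840 (T = -24*(-35) = 840)
d = -1/46628 (d = 1/(-46628) = -1/46628 ≈ -2.1446e-5)
T - d = 840 - 1*(-1/46628) = 840 + 1/46628 = 39167521/46628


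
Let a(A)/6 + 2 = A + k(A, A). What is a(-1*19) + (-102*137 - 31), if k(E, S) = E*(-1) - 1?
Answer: -14023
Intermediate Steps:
k(E, S) = -1 - E (k(E, S) = -E - 1 = -1 - E)
a(A) = -18 (a(A) = -12 + 6*(A + (-1 - A)) = -12 + 6*(-1) = -12 - 6 = -18)
a(-1*19) + (-102*137 - 31) = -18 + (-102*137 - 31) = -18 + (-13974 - 31) = -18 - 14005 = -14023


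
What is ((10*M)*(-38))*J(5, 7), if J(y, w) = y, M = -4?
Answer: 7600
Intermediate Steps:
((10*M)*(-38))*J(5, 7) = ((10*(-4))*(-38))*5 = -40*(-38)*5 = 1520*5 = 7600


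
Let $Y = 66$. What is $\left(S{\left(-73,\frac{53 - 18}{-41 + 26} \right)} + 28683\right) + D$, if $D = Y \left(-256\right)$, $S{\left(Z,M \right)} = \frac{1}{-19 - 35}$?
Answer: $\frac{636497}{54} \approx 11787.0$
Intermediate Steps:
$S{\left(Z,M \right)} = - \frac{1}{54}$ ($S{\left(Z,M \right)} = \frac{1}{-54} = - \frac{1}{54}$)
$D = -16896$ ($D = 66 \left(-256\right) = -16896$)
$\left(S{\left(-73,\frac{53 - 18}{-41 + 26} \right)} + 28683\right) + D = \left(- \frac{1}{54} + 28683\right) - 16896 = \frac{1548881}{54} - 16896 = \frac{636497}{54}$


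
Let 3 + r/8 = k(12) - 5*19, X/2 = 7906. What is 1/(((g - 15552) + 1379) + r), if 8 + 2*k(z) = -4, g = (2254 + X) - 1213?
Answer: 1/1848 ≈ 0.00054113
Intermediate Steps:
X = 15812 (X = 2*7906 = 15812)
g = 16853 (g = (2254 + 15812) - 1213 = 18066 - 1213 = 16853)
k(z) = -6 (k(z) = -4 + (1/2)*(-4) = -4 - 2 = -6)
r = -832 (r = -24 + 8*(-6 - 5*19) = -24 + 8*(-6 - 95) = -24 + 8*(-101) = -24 - 808 = -832)
1/(((g - 15552) + 1379) + r) = 1/(((16853 - 15552) + 1379) - 832) = 1/((1301 + 1379) - 832) = 1/(2680 - 832) = 1/1848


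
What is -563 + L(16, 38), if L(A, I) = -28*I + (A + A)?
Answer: -1595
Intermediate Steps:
L(A, I) = -28*I + 2*A
-563 + L(16, 38) = -563 + (-28*38 + 2*16) = -563 + (-1064 + 32) = -563 - 1032 = -1595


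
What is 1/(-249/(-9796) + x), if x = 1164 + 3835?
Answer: 9796/48970453 ≈ 0.00020004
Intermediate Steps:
x = 4999
1/(-249/(-9796) + x) = 1/(-249/(-9796) + 4999) = 1/(-249*(-1/9796) + 4999) = 1/(249/9796 + 4999) = 1/(48970453/9796) = 9796/48970453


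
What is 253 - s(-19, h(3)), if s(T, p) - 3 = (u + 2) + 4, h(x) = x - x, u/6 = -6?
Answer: 280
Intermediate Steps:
u = -36 (u = 6*(-6) = -36)
h(x) = 0
s(T, p) = -27 (s(T, p) = 3 + ((-36 + 2) + 4) = 3 + (-34 + 4) = 3 - 30 = -27)
253 - s(-19, h(3)) = 253 - 1*(-27) = 253 + 27 = 280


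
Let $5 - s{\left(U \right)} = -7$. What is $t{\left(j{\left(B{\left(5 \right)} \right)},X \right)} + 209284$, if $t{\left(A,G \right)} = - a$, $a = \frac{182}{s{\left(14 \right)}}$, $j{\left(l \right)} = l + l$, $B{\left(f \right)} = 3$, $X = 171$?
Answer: $\frac{1255613}{6} \approx 2.0927 \cdot 10^{5}$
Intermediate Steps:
$s{\left(U \right)} = 12$ ($s{\left(U \right)} = 5 - -7 = 5 + 7 = 12$)
$j{\left(l \right)} = 2 l$
$a = \frac{91}{6}$ ($a = \frac{182}{12} = 182 \cdot \frac{1}{12} = \frac{91}{6} \approx 15.167$)
$t{\left(A,G \right)} = - \frac{91}{6}$ ($t{\left(A,G \right)} = \left(-1\right) \frac{91}{6} = - \frac{91}{6}$)
$t{\left(j{\left(B{\left(5 \right)} \right)},X \right)} + 209284 = - \frac{91}{6} + 209284 = \frac{1255613}{6}$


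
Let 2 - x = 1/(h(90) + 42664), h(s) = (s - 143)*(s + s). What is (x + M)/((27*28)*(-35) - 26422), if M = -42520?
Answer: 1408366233/1751663368 ≈ 0.80402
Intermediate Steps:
h(s) = 2*s*(-143 + s) (h(s) = (-143 + s)*(2*s) = 2*s*(-143 + s))
x = 66247/33124 (x = 2 - 1/(2*90*(-143 + 90) + 42664) = 2 - 1/(2*90*(-53) + 42664) = 2 - 1/(-9540 + 42664) = 2 - 1/33124 = 66247/33124 ≈ 2.0000)
(x + M)/((27*28)*(-35) - 26422) = (66247/33124 - 42520)/((27*28)*(-35) - 26422) = -1408366233/(33124*(756*(-35) - 26422)) = -1408366233/(33124*(-26460 - 26422)) = -1408366233/33124/(-52882) = -1408366233/33124*(-1/52882) = 1408366233/1751663368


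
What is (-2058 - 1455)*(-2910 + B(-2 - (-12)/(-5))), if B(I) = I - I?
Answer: 10222830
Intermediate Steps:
B(I) = 0
(-2058 - 1455)*(-2910 + B(-2 - (-12)/(-5))) = (-2058 - 1455)*(-2910 + 0) = -3513*(-2910) = 10222830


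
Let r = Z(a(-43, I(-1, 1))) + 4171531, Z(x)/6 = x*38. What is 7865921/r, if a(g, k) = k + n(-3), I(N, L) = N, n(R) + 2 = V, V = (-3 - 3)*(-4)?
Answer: 160529/85231 ≈ 1.8835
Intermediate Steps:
V = 24 (V = -6*(-4) = 24)
n(R) = 22 (n(R) = -2 + 24 = 22)
a(g, k) = 22 + k (a(g, k) = k + 22 = 22 + k)
Z(x) = 228*x (Z(x) = 6*(x*38) = 6*(38*x) = 228*x)
r = 4176319 (r = 228*(22 - 1) + 4171531 = 228*21 + 4171531 = 4788 + 4171531 = 4176319)
7865921/r = 7865921/4176319 = 7865921*(1/4176319) = 160529/85231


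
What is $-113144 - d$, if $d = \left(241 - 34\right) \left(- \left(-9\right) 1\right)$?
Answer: $-115007$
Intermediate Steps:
$d = 1863$ ($d = 207 \left(\left(-1\right) \left(-9\right)\right) = 207 \cdot 9 = 1863$)
$-113144 - d = -113144 - 1863 = -115007$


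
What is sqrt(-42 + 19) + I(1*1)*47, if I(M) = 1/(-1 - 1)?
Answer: -47/2 + I*sqrt(23) ≈ -23.5 + 4.7958*I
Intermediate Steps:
I(M) = -1/2 (I(M) = 1/(-2) = -1/2)
sqrt(-42 + 19) + I(1*1)*47 = sqrt(-42 + 19) - 1/2*47 = sqrt(-23) - 47/2 = I*sqrt(23) - 47/2 = -47/2 + I*sqrt(23)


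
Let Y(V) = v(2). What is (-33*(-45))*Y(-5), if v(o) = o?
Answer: 2970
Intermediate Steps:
Y(V) = 2
(-33*(-45))*Y(-5) = -33*(-45)*2 = 1485*2 = 2970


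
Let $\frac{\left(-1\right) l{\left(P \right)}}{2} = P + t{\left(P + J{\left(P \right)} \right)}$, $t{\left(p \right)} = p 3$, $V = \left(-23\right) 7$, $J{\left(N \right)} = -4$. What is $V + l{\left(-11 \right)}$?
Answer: $-49$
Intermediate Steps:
$V = -161$
$t{\left(p \right)} = 3 p$
$l{\left(P \right)} = 24 - 8 P$ ($l{\left(P \right)} = - 2 \left(P + 3 \left(P - 4\right)\right) = - 2 \left(P + 3 \left(-4 + P\right)\right) = - 2 \left(P + \left(-12 + 3 P\right)\right) = - 2 \left(-12 + 4 P\right) = 24 - 8 P$)
$V + l{\left(-11 \right)} = -161 + \left(24 - -88\right) = -161 + \left(24 + 88\right) = -161 + 112 = -49$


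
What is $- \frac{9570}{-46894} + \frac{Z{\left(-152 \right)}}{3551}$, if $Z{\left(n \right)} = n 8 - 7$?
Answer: $- \frac{11684146}{83260297} \approx -0.14033$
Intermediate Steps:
$Z{\left(n \right)} = -7 + 8 n$ ($Z{\left(n \right)} = 8 n - 7 = -7 + 8 n$)
$- \frac{9570}{-46894} + \frac{Z{\left(-152 \right)}}{3551} = - \frac{9570}{-46894} + \frac{-7 + 8 \left(-152\right)}{3551} = \left(-9570\right) \left(- \frac{1}{46894}\right) + \left(-7 - 1216\right) \frac{1}{3551} = \frac{4785}{23447} - \frac{1223}{3551} = - \frac{11684146}{83260297}$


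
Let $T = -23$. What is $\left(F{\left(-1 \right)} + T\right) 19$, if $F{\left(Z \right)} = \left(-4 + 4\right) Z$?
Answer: $-437$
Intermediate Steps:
$F{\left(Z \right)} = 0$ ($F{\left(Z \right)} = 0 Z = 0$)
$\left(F{\left(-1 \right)} + T\right) 19 = \left(0 - 23\right) 19 = \left(-23\right) 19 = -437$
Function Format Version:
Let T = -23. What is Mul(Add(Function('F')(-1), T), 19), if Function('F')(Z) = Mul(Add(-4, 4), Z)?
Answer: -437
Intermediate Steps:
Function('F')(Z) = 0 (Function('F')(Z) = Mul(0, Z) = 0)
Mul(Add(Function('F')(-1), T), 19) = Mul(Add(0, -23), 19) = Mul(-23, 19) = -437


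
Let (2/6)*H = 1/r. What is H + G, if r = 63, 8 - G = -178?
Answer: 3907/21 ≈ 186.05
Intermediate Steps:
G = 186 (G = 8 - 1*(-178) = 8 + 178 = 186)
H = 1/21 (H = 3/63 = 3*(1/63) = 1/21 ≈ 0.047619)
H + G = 1/21 + 186 = 3907/21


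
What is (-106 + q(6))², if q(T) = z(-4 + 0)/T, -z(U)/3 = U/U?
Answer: 45369/4 ≈ 11342.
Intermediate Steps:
z(U) = -3 (z(U) = -3*U/U = -3*1 = -3)
q(T) = -3/T
(-106 + q(6))² = (-106 - 3/6)² = (-106 - 3*⅙)² = (-106 - ½)² = (-213/2)² = 45369/4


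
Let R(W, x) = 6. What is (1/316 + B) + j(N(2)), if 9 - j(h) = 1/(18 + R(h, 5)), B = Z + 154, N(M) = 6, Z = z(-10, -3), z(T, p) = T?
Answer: 290015/1896 ≈ 152.96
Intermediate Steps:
Z = -10
B = 144 (B = -10 + 154 = 144)
j(h) = 215/24 (j(h) = 9 - 1/(18 + 6) = 9 - 1/24 = 215/24)
(1/316 + B) + j(N(2)) = (1/316 + 144) + 215/24 = 45505/316 + 215/24 = 290015/1896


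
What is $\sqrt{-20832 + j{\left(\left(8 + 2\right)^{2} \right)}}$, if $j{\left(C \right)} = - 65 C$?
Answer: $2 i \sqrt{6833} \approx 165.32 i$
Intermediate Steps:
$\sqrt{-20832 + j{\left(\left(8 + 2\right)^{2} \right)}} = \sqrt{-20832 - 65 \left(8 + 2\right)^{2}} = \sqrt{-20832 - 65 \cdot 10^{2}} = \sqrt{-20832 - 6500} = \sqrt{-27332} = 2 i \sqrt{6833}$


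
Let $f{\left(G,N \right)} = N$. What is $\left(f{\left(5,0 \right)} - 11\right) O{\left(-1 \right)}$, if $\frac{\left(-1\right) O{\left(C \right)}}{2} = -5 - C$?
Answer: $-88$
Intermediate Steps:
$O{\left(C \right)} = 10 + 2 C$ ($O{\left(C \right)} = - 2 \left(-5 - C\right) = 10 + 2 C$)
$\left(f{\left(5,0 \right)} - 11\right) O{\left(-1 \right)} = \left(0 - 11\right) \left(10 + 2 \left(-1\right)\right) = \left(0 - 11\right) \left(10 - 2\right) = \left(-11\right) 8 = -88$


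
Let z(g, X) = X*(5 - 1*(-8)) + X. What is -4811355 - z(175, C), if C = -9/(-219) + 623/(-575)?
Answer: -201956013569/41975 ≈ -4.8113e+6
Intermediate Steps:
C = -43754/41975 (C = -9*(-1/219) + 623*(-1/575) = 3/73 - 623/575 = -43754/41975 ≈ -1.0424)
z(g, X) = 14*X (z(g, X) = X*(5 + 8) + X = X*13 + X = 13*X + X = 14*X)
-4811355 - z(175, C) = -4811355 - 14*(-43754)/41975 = -4811355 - 1*(-612556/41975) = -4811355 + 612556/41975 = -201956013569/41975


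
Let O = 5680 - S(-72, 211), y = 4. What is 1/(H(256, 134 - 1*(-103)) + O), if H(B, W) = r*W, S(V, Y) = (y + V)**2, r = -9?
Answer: -1/1077 ≈ -0.00092851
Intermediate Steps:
S(V, Y) = (4 + V)**2
H(B, W) = -9*W
O = 1056 (O = 5680 - (4 - 72)**2 = 5680 - 1*(-68)**2 = 5680 - 1*4624 = 5680 - 4624 = 1056)
1/(H(256, 134 - 1*(-103)) + O) = 1/(-9*(134 - 1*(-103)) + 1056) = 1/(-9*(134 + 103) + 1056) = 1/(-9*237 + 1056) = 1/(-2133 + 1056) = 1/(-1077) = -1/1077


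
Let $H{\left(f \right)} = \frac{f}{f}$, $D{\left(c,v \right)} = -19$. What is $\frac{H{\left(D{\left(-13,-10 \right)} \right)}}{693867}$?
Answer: $\frac{1}{693867} \approx 1.4412 \cdot 10^{-6}$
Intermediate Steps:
$H{\left(f \right)} = 1$
$\frac{H{\left(D{\left(-13,-10 \right)} \right)}}{693867} = 1 \cdot \frac{1}{693867} = \frac{1}{693867}$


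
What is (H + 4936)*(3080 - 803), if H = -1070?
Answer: 8802882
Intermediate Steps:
(H + 4936)*(3080 - 803) = (-1070 + 4936)*(3080 - 803) = 3866*2277 = 8802882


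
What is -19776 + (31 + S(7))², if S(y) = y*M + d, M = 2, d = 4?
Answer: -17375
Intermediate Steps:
S(y) = 4 + 2*y (S(y) = y*2 + 4 = 2*y + 4 = 4 + 2*y)
-19776 + (31 + S(7))² = -19776 + (31 + (4 + 2*7))² = -19776 + (31 + (4 + 14))² = -19776 + (31 + 18)² = -19776 + 49² = -19776 + 2401 = -17375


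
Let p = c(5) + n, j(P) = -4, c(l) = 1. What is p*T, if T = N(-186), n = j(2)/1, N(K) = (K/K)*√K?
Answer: -3*I*√186 ≈ -40.915*I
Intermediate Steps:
N(K) = √K (N(K) = 1*√K = √K)
n = -4 (n = -4/1 = -4*1 = -4)
p = -3 (p = 1 - 4 = -3)
T = I*√186 (T = √(-186) = I*√186 ≈ 13.638*I)
p*T = -3*I*√186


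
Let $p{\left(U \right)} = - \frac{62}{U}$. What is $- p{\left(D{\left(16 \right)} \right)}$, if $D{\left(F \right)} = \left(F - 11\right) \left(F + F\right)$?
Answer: $\frac{31}{80} \approx 0.3875$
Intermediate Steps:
$D{\left(F \right)} = 2 F \left(-11 + F\right)$ ($D{\left(F \right)} = \left(-11 + F\right) 2 F = 2 F \left(-11 + F\right)$)
$- p{\left(D{\left(16 \right)} \right)} = - \frac{-62}{2 \cdot 16 \left(-11 + 16\right)} = - \frac{-62}{2 \cdot 16 \cdot 5} = - \frac{-62}{160} = \left(-1\right) \left(- \frac{31}{80}\right) = \frac{31}{80}$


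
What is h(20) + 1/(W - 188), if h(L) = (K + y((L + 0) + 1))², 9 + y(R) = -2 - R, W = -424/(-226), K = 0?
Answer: 21536655/21032 ≈ 1024.0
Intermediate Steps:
W = 212/113 (W = -424*(-1/226) = 212/113 ≈ 1.8761)
y(R) = -11 - R (y(R) = -9 + (-2 - R) = -11 - R)
h(L) = (-12 - L)² (h(L) = (0 + (-11 - ((L + 0) + 1)))² = (0 + (-11 - (L + 1)))² = (0 + (-11 - (1 + L)))² = (0 + (-11 + (-1 - L)))² = (0 + (-12 - L))² = (-12 - L)²)
h(20) + 1/(W - 188) = (12 + 20)² + 1/(212/113 - 188) = 32² + 1/(-21032/113) = 1024 - 113/21032 = 21536655/21032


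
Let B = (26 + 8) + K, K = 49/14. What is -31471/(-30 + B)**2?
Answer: -125884/225 ≈ -559.48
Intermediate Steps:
K = 7/2 (K = 49*(1/14) = 7/2 ≈ 3.5000)
B = 75/2 (B = (26 + 8) + 7/2 = 34 + 7/2 = 75/2 ≈ 37.500)
-31471/(-30 + B)**2 = -31471/(-30 + 75/2)**2 = -31471/((15/2)**2) = -31471/225/4 = -31471*4/225 = -125884/225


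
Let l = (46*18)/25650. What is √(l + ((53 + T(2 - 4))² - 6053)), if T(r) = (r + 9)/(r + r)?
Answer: I*√4452956223/1140 ≈ 58.536*I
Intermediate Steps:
T(r) = (9 + r)/(2*r) (T(r) = (9 + r)/((2*r)) = (9 + r)*(1/(2*r)) = (9 + r)/(2*r))
l = 46/1425 (l = 828*(1/25650) = 46/1425 ≈ 0.032281)
√(l + ((53 + T(2 - 4))² - 6053)) = √(46/1425 + ((53 + (9 + (2 - 4))/(2*(2 - 4)))² - 6053)) = √(46/1425 + ((53 + (½)*(9 - 2)/(-2))² - 6053)) = √(46/1425 + ((53 + (½)*(-½)*7)² - 6053)) = √(46/1425 + ((53 - 7/4)² - 6053)) = √(46/1425 + ((205/4)² - 6053)) = √(46/1425 + (42025/16 - 6053)) = √(46/1425 - 54823/16) = √(-78122039/22800) = I*√4452956223/1140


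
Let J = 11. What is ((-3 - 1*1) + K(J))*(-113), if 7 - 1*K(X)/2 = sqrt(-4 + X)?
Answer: -1130 + 226*sqrt(7) ≈ -532.06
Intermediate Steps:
K(X) = 14 - 2*sqrt(-4 + X)
((-3 - 1*1) + K(J))*(-113) = ((-3 - 1*1) + (14 - 2*sqrt(-4 + 11)))*(-113) = ((-3 - 1) + (14 - 2*sqrt(7)))*(-113) = (-4 + (14 - 2*sqrt(7)))*(-113) = (10 - 2*sqrt(7))*(-113) = -1130 + 226*sqrt(7)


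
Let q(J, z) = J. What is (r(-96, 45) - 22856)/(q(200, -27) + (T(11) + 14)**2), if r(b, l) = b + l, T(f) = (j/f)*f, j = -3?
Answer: -22907/321 ≈ -71.361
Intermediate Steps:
T(f) = -3 (T(f) = (-3/f)*f = -3)
(r(-96, 45) - 22856)/(q(200, -27) + (T(11) + 14)**2) = ((-96 + 45) - 22856)/(200 + (-3 + 14)**2) = (-51 - 22856)/(200 + 11**2) = -22907/(200 + 121) = -22907/321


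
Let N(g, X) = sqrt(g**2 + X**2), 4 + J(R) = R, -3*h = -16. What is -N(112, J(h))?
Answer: -4*sqrt(7057)/3 ≈ -112.01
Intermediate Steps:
h = 16/3 (h = -1/3*(-16) = 16/3 ≈ 5.3333)
J(R) = -4 + R
N(g, X) = sqrt(X**2 + g**2)
-N(112, J(h)) = -sqrt((-4 + 16/3)**2 + 112**2) = -sqrt((4/3)**2 + 12544) = -sqrt(16/9 + 12544) = -sqrt(112912/9) = -4*sqrt(7057)/3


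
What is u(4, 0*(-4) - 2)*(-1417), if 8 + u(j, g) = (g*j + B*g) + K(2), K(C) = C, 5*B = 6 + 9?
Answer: 28340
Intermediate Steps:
B = 3 (B = (6 + 9)/5 = (1/5)*15 = 3)
u(j, g) = -6 + 3*g + g*j (u(j, g) = -8 + ((g*j + 3*g) + 2) = -8 + ((3*g + g*j) + 2) = -8 + (2 + 3*g + g*j) = -6 + 3*g + g*j)
u(4, 0*(-4) - 2)*(-1417) = (-6 + 3*(0*(-4) - 2) + (0*(-4) - 2)*4)*(-1417) = (-6 + 3*(0 - 2) + (0 - 2)*4)*(-1417) = (-6 + 3*(-2) - 2*4)*(-1417) = (-6 - 6 - 8)*(-1417) = -20*(-1417) = 28340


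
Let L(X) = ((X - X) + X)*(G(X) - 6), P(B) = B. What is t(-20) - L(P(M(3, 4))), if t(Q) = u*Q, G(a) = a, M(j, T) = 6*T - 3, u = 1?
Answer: -335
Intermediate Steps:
M(j, T) = -3 + 6*T
L(X) = X*(-6 + X) (L(X) = ((X - X) + X)*(X - 6) = (0 + X)*(-6 + X) = X*(-6 + X))
t(Q) = Q (t(Q) = 1*Q = Q)
t(-20) - L(P(M(3, 4))) = -20 - (-3 + 6*4)*(-6 + (-3 + 6*4)) = -20 - (-3 + 24)*(-6 + (-3 + 24)) = -20 - 21*(-6 + 21) = -20 - 21*15 = -20 - 1*315 = -20 - 315 = -335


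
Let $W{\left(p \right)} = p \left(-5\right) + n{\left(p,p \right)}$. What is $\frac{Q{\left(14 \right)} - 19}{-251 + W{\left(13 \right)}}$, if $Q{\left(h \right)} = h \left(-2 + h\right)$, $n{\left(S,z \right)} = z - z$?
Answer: $- \frac{149}{316} \approx -0.47152$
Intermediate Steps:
$n{\left(S,z \right)} = 0$
$W{\left(p \right)} = - 5 p$ ($W{\left(p \right)} = p \left(-5\right) + 0 = - 5 p + 0 = - 5 p$)
$\frac{Q{\left(14 \right)} - 19}{-251 + W{\left(13 \right)}} = \frac{14 \left(-2 + 14\right) - 19}{-251 - 65} = \frac{14 \cdot 12 - 19}{-251 - 65} = \frac{168 - 19}{-316} = 149 \left(- \frac{1}{316}\right) = - \frac{149}{316}$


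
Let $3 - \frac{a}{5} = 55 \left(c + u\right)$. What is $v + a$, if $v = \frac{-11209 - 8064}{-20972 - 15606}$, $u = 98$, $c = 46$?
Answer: $- \frac{1447920857}{36578} \approx -39585.0$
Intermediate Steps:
$a = -39585$ ($a = 15 - 5 \cdot 55 \left(46 + 98\right) = 15 - 5 \cdot 55 \cdot 144 = 15 - 39600 = -39585$)
$v = \frac{19273}{36578}$ ($v = - \frac{19273}{-36578} = \left(-19273\right) \left(- \frac{1}{36578}\right) = \frac{19273}{36578} \approx 0.5269$)
$v + a = \frac{19273}{36578} - 39585 = - \frac{1447920857}{36578}$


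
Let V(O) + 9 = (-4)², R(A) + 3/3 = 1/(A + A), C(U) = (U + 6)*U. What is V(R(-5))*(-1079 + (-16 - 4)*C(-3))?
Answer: -6293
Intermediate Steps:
C(U) = U*(6 + U) (C(U) = (6 + U)*U = U*(6 + U))
R(A) = -1 + 1/(2*A) (R(A) = -1 + 1/(A + A) = -1 + 1/(2*A))
V(O) = 7 (V(O) = -9 + (-4)² = -9 + 16 = 7)
V(R(-5))*(-1079 + (-16 - 4)*C(-3)) = 7*(-1079 + (-16 - 4)*(-3*(6 - 3))) = 7*(-1079 - (-60)*3) = 7*(-1079 - 20*(-9)) = 7*(-1079 + 180) = 7*(-899) = -6293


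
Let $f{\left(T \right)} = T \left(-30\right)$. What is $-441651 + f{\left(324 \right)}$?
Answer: $-451371$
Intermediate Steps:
$f{\left(T \right)} = - 30 T$
$-441651 + f{\left(324 \right)} = -441651 - 9720 = -451371$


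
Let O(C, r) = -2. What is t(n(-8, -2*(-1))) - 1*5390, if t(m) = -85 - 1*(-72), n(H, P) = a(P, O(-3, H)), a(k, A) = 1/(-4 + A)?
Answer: -5403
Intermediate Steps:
n(H, P) = -⅙ (n(H, P) = 1/(-4 - 2) = 1/(-6) = -⅙)
t(m) = -13 (t(m) = -85 + 72 = -13)
t(n(-8, -2*(-1))) - 1*5390 = -13 - 1*5390 = -13 - 5390 = -5403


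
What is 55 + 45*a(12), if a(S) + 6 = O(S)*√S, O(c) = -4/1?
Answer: -215 - 360*√3 ≈ -838.54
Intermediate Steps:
O(c) = -4 (O(c) = -4*1 = -4)
a(S) = -6 - 4*√S
55 + 45*a(12) = 55 + 45*(-6 - 8*√3) = 55 + (-270 - 360*√3) = -215 - 360*√3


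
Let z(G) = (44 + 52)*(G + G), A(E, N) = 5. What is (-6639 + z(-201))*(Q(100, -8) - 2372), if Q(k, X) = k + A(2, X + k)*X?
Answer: 104574072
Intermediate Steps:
z(G) = 192*G (z(G) = 96*(2*G) = 192*G)
Q(k, X) = k + 5*X
(-6639 + z(-201))*(Q(100, -8) - 2372) = (-6639 + 192*(-201))*((100 + 5*(-8)) - 2372) = (-6639 - 38592)*((100 - 40) - 2372) = -45231*(60 - 2372) = -45231*(-2312) = 104574072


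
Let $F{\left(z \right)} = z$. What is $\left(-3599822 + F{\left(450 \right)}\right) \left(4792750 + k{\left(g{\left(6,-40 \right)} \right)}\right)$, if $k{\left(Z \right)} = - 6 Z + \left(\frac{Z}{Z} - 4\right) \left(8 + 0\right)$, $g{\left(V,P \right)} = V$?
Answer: $-17250674190680$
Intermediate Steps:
$k{\left(Z \right)} = -24 - 6 Z$ ($k{\left(Z \right)} = - 6 Z + \left(1 - 4\right) 8 = - 6 Z - 24 = -24 - 6 Z$)
$\left(-3599822 + F{\left(450 \right)}\right) \left(4792750 + k{\left(g{\left(6,-40 \right)} \right)}\right) = \left(-3599822 + 450\right) \left(4792750 - 60\right) = - 3599372 \left(4792750 - 60\right) = \left(-3599372\right) 4792690 = -17250674190680$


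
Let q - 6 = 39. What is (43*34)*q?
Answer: 65790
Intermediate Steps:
q = 45 (q = 6 + 39 = 45)
(43*34)*q = (43*34)*45 = 1462*45 = 65790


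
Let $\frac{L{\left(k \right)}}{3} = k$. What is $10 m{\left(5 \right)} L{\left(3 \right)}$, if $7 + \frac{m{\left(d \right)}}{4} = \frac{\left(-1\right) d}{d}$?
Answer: $-2880$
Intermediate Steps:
$m{\left(d \right)} = -32$ ($m{\left(d \right)} = -28 + 4 \frac{\left(-1\right) d}{d} = -28 + 4 \left(-1\right) = -28 - 4 = -32$)
$L{\left(k \right)} = 3 k$
$10 m{\left(5 \right)} L{\left(3 \right)} = 10 \left(-32\right) 3 \cdot 3 = \left(-320\right) 9 = -2880$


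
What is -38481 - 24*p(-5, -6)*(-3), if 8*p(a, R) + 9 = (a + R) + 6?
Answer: -38607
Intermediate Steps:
p(a, R) = -3/8 + R/8 + a/8 (p(a, R) = -9/8 + ((a + R) + 6)/8 = -9/8 + ((R + a) + 6)/8 = -9/8 + (6 + R + a)/8 = -9/8 + (3/4 + R/8 + a/8) = -3/8 + R/8 + a/8)
-38481 - 24*p(-5, -6)*(-3) = -38481 - 24*(-3/8 + (1/8)*(-6) + (1/8)*(-5))*(-3) = -38481 - 24*(-3/8 - 3/4 - 5/8)*(-3) = -38481 - 24*(-7/4)*(-3) = -38481 - (-42)*(-3) = -38481 - 1*126 = -38481 - 126 = -38607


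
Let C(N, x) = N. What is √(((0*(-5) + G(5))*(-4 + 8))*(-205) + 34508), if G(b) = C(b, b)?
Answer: 2*√7602 ≈ 174.38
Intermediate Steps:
G(b) = b
√(((0*(-5) + G(5))*(-4 + 8))*(-205) + 34508) = √(((0*(-5) + 5)*(-4 + 8))*(-205) + 34508) = √(((0 + 5)*4)*(-205) + 34508) = √((5*4)*(-205) + 34508) = √(20*(-205) + 34508) = √(-4100 + 34508) = √30408 = 2*√7602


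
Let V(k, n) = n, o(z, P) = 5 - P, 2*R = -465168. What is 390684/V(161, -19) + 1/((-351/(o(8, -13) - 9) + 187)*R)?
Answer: -13448293423507/654026208 ≈ -20562.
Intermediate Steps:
R = -232584 (R = (½)*(-465168) = -232584)
390684/V(161, -19) + 1/((-351/(o(8, -13) - 9) + 187)*R) = 390684/(-19) + 1/((-351/((5 - 1*(-13)) - 9) + 187)*(-232584)) = 390684*(-1/19) - 1/232584/(-351/((5 + 13) - 9) + 187) = -390684/19 - 1/232584/(-351/(18 - 9) + 187) = -390684/19 - 1/232584/(-351/9 + 187) = -390684/19 - 1/232584/((⅑)*(-351) + 187) = -390684/19 - 1/232584/(-39 + 187) = -390684/19 - 1/232584/148 = -390684/19 + (1/148)*(-1/232584) = -390684/19 - 1/34422432 = -13448293423507/654026208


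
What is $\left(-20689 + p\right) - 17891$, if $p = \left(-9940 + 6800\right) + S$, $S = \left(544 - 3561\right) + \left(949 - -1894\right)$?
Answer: $-41894$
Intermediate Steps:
$S = -174$ ($S = -3017 + \left(949 + 1894\right) = -3017 + 2843 = -174$)
$p = -3314$ ($p = \left(-9940 + 6800\right) - 174 = -3140 - 174 = -3314$)
$\left(-20689 + p\right) - 17891 = \left(-20689 - 3314\right) - 17891 = -24003 - 17891 = -41894$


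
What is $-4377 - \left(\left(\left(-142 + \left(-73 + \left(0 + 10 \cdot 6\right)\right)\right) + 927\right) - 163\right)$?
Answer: $-4986$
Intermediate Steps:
$-4377 - \left(\left(\left(-142 + \left(-73 + \left(0 + 10 \cdot 6\right)\right)\right) + 927\right) - 163\right) = -4377 - \left(\left(\left(-142 + \left(-73 + \left(0 + 60\right)\right)\right) + 927\right) - 163\right) = -4377 - \left(\left(\left(-142 + \left(-73 + 60\right)\right) + 927\right) - 163\right) = -4377 - \left(\left(\left(-142 - 13\right) + 927\right) - 163\right) = -4377 - \left(\left(-155 + 927\right) - 163\right) = -4377 - \left(772 - 163\right) = -4377 - 609 = -4986$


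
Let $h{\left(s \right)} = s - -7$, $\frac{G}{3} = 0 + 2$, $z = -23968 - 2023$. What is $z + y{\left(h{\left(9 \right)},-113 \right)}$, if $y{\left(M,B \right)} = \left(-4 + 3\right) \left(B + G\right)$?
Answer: $-25884$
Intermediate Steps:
$z = -25991$
$G = 6$ ($G = 3 \left(0 + 2\right) = 3 \cdot 2 = 6$)
$h{\left(s \right)} = 7 + s$ ($h{\left(s \right)} = s + 7 = 7 + s$)
$y{\left(M,B \right)} = -6 - B$ ($y{\left(M,B \right)} = \left(-4 + 3\right) \left(B + 6\right) = - (6 + B) = -6 - B$)
$z + y{\left(h{\left(9 \right)},-113 \right)} = -25991 - -107 = -25991 + \left(-6 + 113\right) = -25991 + 107 = -25884$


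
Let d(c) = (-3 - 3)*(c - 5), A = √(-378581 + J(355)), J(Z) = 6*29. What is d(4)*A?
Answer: 6*I*√378407 ≈ 3690.9*I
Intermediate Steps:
J(Z) = 174
A = I*√378407 (A = √(-378581 + 174) = √(-378407) = I*√378407 ≈ 615.15*I)
d(c) = 30 - 6*c (d(c) = -6*(-5 + c) = 30 - 6*c)
d(4)*A = (30 - 6*4)*(I*√378407) = (30 - 24)*(I*√378407) = 6*(I*√378407) = 6*I*√378407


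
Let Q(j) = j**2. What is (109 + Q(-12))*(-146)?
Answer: -36938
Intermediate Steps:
(109 + Q(-12))*(-146) = (109 + (-12)**2)*(-146) = (109 + 144)*(-146) = 253*(-146) = -36938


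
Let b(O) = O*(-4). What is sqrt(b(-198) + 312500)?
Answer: 2*sqrt(78323) ≈ 559.72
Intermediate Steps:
b(O) = -4*O
sqrt(b(-198) + 312500) = sqrt(-4*(-198) + 312500) = sqrt(792 + 312500) = sqrt(313292) = 2*sqrt(78323)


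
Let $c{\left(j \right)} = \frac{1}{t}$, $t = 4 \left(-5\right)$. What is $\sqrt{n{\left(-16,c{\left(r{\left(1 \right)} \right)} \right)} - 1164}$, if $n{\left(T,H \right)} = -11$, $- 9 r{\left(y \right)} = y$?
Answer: $5 i \sqrt{47} \approx 34.278 i$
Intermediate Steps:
$r{\left(y \right)} = - \frac{y}{9}$
$t = -20$
$c{\left(j \right)} = - \frac{1}{20}$ ($c{\left(j \right)} = \frac{1}{-20} = - \frac{1}{20}$)
$\sqrt{n{\left(-16,c{\left(r{\left(1 \right)} \right)} \right)} - 1164} = \sqrt{-11 - 1164} = \sqrt{-1175} = 5 i \sqrt{47}$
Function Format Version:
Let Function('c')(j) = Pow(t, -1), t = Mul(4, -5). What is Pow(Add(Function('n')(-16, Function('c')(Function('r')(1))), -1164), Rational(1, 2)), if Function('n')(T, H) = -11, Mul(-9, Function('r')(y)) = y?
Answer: Mul(5, I, Pow(47, Rational(1, 2))) ≈ Mul(34.278, I)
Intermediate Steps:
Function('r')(y) = Mul(Rational(-1, 9), y)
t = -20
Function('c')(j) = Rational(-1, 20) (Function('c')(j) = Pow(-20, -1) = Rational(-1, 20))
Pow(Add(Function('n')(-16, Function('c')(Function('r')(1))), -1164), Rational(1, 2)) = Pow(Add(-11, -1164), Rational(1, 2)) = Pow(-1175, Rational(1, 2)) = Mul(5, I, Pow(47, Rational(1, 2)))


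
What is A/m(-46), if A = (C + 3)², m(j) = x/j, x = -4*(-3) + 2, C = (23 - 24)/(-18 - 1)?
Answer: -77372/2527 ≈ -30.618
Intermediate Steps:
C = 1/19 (C = -1/(-19) = -1*(-1/19) = 1/19 ≈ 0.052632)
x = 14 (x = 12 + 2 = 14)
m(j) = 14/j
A = 3364/361 (A = (1/19 + 3)² = (58/19)² = 3364/361 ≈ 9.3186)
A/m(-46) = 3364/(361*((14/(-46)))) = 3364/(361*((14*(-1/46)))) = 3364/(361*(-7/23)) = (3364/361)*(-23/7) = -77372/2527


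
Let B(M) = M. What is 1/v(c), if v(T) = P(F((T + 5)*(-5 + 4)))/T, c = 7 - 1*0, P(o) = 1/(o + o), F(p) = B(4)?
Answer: 56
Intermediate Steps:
F(p) = 4
P(o) = 1/(2*o)
c = 7 (c = 7 + 0 = 7)
v(T) = 1/(8*T) (v(T) = ((½)/4)/T = ((½)*(¼))/T = 1/(8*T))
1/v(c) = 1/((⅛)/7) = 1/((⅛)*(⅐)) = 1/(1/56) = 56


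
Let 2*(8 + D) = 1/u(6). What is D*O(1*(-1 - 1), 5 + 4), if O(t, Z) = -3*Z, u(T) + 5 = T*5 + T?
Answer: 13365/62 ≈ 215.56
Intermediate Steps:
u(T) = -5 + 6*T (u(T) = -5 + (T*5 + T) = -5 + (5*T + T) = -5 + 6*T)
D = -495/62 (D = -8 + 1/(2*(-5 + 6*6)) = -8 + 1/(2*(-5 + 36)) = -8 + (1/2)/31 = -8 + (1/2)*(1/31) = -8 + 1/62 = -495/62 ≈ -7.9839)
D*O(1*(-1 - 1), 5 + 4) = -(-1485)*(5 + 4)/62 = -(-1485)*9/62 = -495/62*(-27) = 13365/62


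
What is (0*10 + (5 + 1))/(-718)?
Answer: -3/359 ≈ -0.0083565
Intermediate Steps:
(0*10 + (5 + 1))/(-718) = (0 + 6)*(-1/718) = 6*(-1/718) = -3/359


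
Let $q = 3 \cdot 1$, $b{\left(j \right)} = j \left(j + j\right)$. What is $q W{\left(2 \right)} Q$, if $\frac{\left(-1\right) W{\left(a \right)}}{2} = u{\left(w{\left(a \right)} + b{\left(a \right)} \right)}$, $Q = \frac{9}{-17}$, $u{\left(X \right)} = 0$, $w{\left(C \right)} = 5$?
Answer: $0$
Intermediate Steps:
$b{\left(j \right)} = 2 j^{2}$ ($b{\left(j \right)} = j 2 j = 2 j^{2}$)
$q = 3$
$Q = - \frac{9}{17}$ ($Q = 9 \left(- \frac{1}{17}\right) = - \frac{9}{17} \approx -0.52941$)
$W{\left(a \right)} = 0$ ($W{\left(a \right)} = \left(-2\right) 0 = 0$)
$q W{\left(2 \right)} Q = 3 \cdot 0 \left(- \frac{9}{17}\right) = 0 \left(- \frac{9}{17}\right) = 0$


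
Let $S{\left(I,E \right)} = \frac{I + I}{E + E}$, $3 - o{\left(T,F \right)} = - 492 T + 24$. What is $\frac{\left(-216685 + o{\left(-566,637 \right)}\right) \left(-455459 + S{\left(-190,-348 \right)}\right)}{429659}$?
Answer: $\frac{19621371552119}{37380333} \approx 5.2491 \cdot 10^{5}$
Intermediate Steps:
$o{\left(T,F \right)} = -21 + 492 T$ ($o{\left(T,F \right)} = 3 - \left(- 492 T + 24\right) = 3 - \left(24 - 492 T\right) = 3 + \left(-24 + 492 T\right) = -21 + 492 T$)
$S{\left(I,E \right)} = \frac{I}{E}$ ($S{\left(I,E \right)} = \frac{2 I}{2 E} = 2 I \frac{1}{2 E} = \frac{I}{E}$)
$\frac{\left(-216685 + o{\left(-566,637 \right)}\right) \left(-455459 + S{\left(-190,-348 \right)}\right)}{429659} = \frac{\left(-216685 + \left(-21 + 492 \left(-566\right)\right)\right) \left(-455459 - \frac{190}{-348}\right)}{429659} = \left(-216685 - 278493\right) \left(-455459 - - \frac{95}{174}\right) \frac{1}{429659} = \left(-216685 - 278493\right) \left(-455459 + \frac{95}{174}\right) \frac{1}{429659} = \left(-495178\right) \left(- \frac{79249771}{174}\right) \frac{1}{429659} = \frac{19621371552119}{87} \cdot \frac{1}{429659} = \frac{19621371552119}{37380333}$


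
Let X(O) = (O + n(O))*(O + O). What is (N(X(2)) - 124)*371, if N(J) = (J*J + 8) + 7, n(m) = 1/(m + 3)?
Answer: -292719/25 ≈ -11709.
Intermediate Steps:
n(m) = 1/(3 + m)
X(O) = 2*O*(O + 1/(3 + O)) (X(O) = (O + 1/(3 + O))*(O + O) = (O + 1/(3 + O))*(2*O) = 2*O*(O + 1/(3 + O)))
N(J) = 15 + J² (N(J) = (J² + 8) + 7 = (8 + J²) + 7 = 15 + J²)
(N(X(2)) - 124)*371 = ((15 + (2*2*(1 + 2*(3 + 2))/(3 + 2))²) - 124)*371 = ((15 + (2*2*(1 + 2*5)/5)²) - 124)*371 = ((15 + (2*2*(⅕)*(1 + 10))²) - 124)*371 = ((15 + (2*2*(⅕)*11)²) - 124)*371 = ((15 + (44/5)²) - 124)*371 = ((15 + 1936/25) - 124)*371 = (2311/25 - 124)*371 = -789/25*371 = -292719/25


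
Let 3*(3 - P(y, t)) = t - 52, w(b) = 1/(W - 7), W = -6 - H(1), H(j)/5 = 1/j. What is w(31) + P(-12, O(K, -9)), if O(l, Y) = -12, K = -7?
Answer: 437/18 ≈ 24.278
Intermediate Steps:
H(j) = 5/j
W = -11 (W = -6 - 5/1 = -6 - 5 = -11)
w(b) = -1/18 (w(b) = 1/(-11 - 7) = 1/(-18) = -1/18)
P(y, t) = 61/3 - t/3 (P(y, t) = 3 - (t - 52)/3 = 3 - (-52 + t)/3 = 3 + (52/3 - t/3) = 61/3 - t/3)
w(31) + P(-12, O(K, -9)) = -1/18 + (61/3 - 1/3*(-12)) = -1/18 + (61/3 + 4) = -1/18 + 73/3 = 437/18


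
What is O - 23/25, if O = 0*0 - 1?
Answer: -48/25 ≈ -1.9200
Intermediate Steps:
O = -1 (O = 0 - 1 = -1)
O - 23/25 = -1 - 23/25 = -48/25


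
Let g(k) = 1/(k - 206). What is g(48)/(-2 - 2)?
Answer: 1/632 ≈ 0.0015823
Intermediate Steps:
g(k) = 1/(-206 + k)
g(48)/(-2 - 2) = 1/((-2 - 2)*(-206 + 48)) = 1/(-4*(-158)) = -1/4*(-1/158) = 1/632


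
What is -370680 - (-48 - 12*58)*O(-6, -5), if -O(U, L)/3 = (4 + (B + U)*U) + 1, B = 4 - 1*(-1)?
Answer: -395232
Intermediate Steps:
B = 5 (B = 4 + 1 = 5)
O(U, L) = -15 - 3*U*(5 + U) (O(U, L) = -3*((4 + (5 + U)*U) + 1) = -3*((4 + U*(5 + U)) + 1) = -3*(5 + U*(5 + U)) = -15 - 3*U*(5 + U))
-370680 - (-48 - 12*58)*O(-6, -5) = -370680 - (-48 - 12*58)*(-15 - 15*(-6) - 3*(-6)²) = -370680 - (-48 - 696)*(-15 + 90 - 3*36) = -370680 - (-744)*(-15 + 90 - 108) = -370680 - (-744)*(-33) = -370680 - 1*24552 = -370680 - 24552 = -395232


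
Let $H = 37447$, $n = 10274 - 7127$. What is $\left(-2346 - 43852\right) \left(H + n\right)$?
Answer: $-1875361612$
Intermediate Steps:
$n = 3147$ ($n = 10274 - 7127 = 3147$)
$\left(-2346 - 43852\right) \left(H + n\right) = \left(-2346 - 43852\right) \left(37447 + 3147\right) = \left(-46198\right) 40594 = -1875361612$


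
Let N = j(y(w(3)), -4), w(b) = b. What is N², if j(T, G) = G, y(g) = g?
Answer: 16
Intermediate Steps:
N = -4
N² = (-4)² = 16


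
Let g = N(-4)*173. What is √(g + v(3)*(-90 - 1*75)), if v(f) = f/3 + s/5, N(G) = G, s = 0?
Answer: I*√857 ≈ 29.275*I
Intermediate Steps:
v(f) = f/3 (v(f) = f/3 + 0/5 = f*(⅓) + 0*(⅕) = f/3 + 0 = f/3)
g = -692 (g = -4*173 = -692)
√(g + v(3)*(-90 - 1*75)) = √(-692 + ((⅓)*3)*(-90 - 1*75)) = √(-692 + 1*(-90 - 75)) = √(-692 + 1*(-165)) = √(-692 - 165) = √(-857) = I*√857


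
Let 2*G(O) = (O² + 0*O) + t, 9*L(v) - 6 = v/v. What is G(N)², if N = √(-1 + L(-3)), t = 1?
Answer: 49/324 ≈ 0.15123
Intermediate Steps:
L(v) = 7/9 (L(v) = ⅔ + (v/v)/9 = ⅔ + (⅑)*1 = ⅔ + ⅑ = 7/9)
N = I*√2/3 (N = √(-1 + 7/9) = √(-2/9) = I*√2/3 ≈ 0.4714*I)
G(O) = ½ + O²/2 (G(O) = ((O² + 0*O) + 1)/2 = ((O² + 0) + 1)/2 = (O² + 1)/2 = (1 + O²)/2 = ½ + O²/2)
G(N)² = (½ + (I*√2/3)²/2)² = (½ + (½)*(-2/9))² = (½ - ⅑)² = (7/18)² = 49/324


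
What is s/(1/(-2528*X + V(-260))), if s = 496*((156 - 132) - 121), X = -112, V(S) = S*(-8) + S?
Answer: -13709803072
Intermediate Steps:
V(S) = -7*S (V(S) = -8*S + S = -7*S)
s = -48112 (s = 496*(24 - 121) = 496*(-97) = -48112)
s/(1/(-2528*X + V(-260))) = -48112/(1/(-2528*(-112) - 7*(-260))) = -48112/(1/(283136 + 1820)) = -48112/(1/284956) = -48112/1/284956 = -48112*284956 = -13709803072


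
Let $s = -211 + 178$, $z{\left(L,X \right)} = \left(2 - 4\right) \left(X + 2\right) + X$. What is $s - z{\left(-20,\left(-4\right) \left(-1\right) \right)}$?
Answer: $-25$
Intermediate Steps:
$z{\left(L,X \right)} = -4 - X$ ($z{\left(L,X \right)} = - 2 \left(2 + X\right) + X = \left(-4 - 2 X\right) + X = -4 - X$)
$s = -33$
$s - z{\left(-20,\left(-4\right) \left(-1\right) \right)} = -33 - \left(-4 - \left(-4\right) \left(-1\right)\right) = -33 - \left(-4 - 4\right) = -33 - -8 = -33 + 8 = -25$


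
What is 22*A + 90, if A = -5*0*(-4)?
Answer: 90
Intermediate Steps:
A = 0 (A = 0*(-4) = 0)
22*A + 90 = 22*0 + 90 = 0 + 90 = 90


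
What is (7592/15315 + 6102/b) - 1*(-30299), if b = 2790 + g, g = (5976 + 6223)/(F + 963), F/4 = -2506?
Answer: 11726123874654937/386979282165 ≈ 30302.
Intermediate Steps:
F = -10024 (F = 4*(-2506) = -10024)
g = -12199/9061 (g = (5976 + 6223)/(-10024 + 963) = 12199/(-9061) = 12199*(-1/9061) = -12199/9061 ≈ -1.3463)
b = 25267991/9061 (b = 2790 - 12199/9061 = 25267991/9061 ≈ 2788.7)
(7592/15315 + 6102/b) - 1*(-30299) = (7592/15315 + 6102/(25267991/9061)) - 1*(-30299) = (7592*(1/15315) + 6102*(9061/25267991)) + 30299 = (7592/15315 + 55290222/25267991) + 30299 = 1038604337602/386979282165 + 30299 = 11726123874654937/386979282165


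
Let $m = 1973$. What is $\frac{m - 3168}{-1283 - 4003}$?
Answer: $\frac{1195}{5286} \approx 0.22607$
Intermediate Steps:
$\frac{m - 3168}{-1283 - 4003} = \frac{1973 - 3168}{-1283 - 4003} = - \frac{1195}{-5286} = \left(-1195\right) \left(- \frac{1}{5286}\right) = \frac{1195}{5286}$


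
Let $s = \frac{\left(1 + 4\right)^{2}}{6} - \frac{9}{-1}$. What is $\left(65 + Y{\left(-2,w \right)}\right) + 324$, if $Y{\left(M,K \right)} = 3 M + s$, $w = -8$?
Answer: $\frac{2377}{6} \approx 396.17$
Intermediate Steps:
$s = \frac{79}{6}$ ($s = 5^{2} \cdot \frac{1}{6} - -9 = 25 \cdot \frac{1}{6} + 9 = \frac{25}{6} + 9 = \frac{79}{6} \approx 13.167$)
$Y{\left(M,K \right)} = \frac{79}{6} + 3 M$ ($Y{\left(M,K \right)} = 3 M + \frac{79}{6} = \frac{79}{6} + 3 M$)
$\left(65 + Y{\left(-2,w \right)}\right) + 324 = \left(65 + \left(\frac{79}{6} + 3 \left(-2\right)\right)\right) + 324 = \left(65 + \left(\frac{79}{6} - 6\right)\right) + 324 = \left(65 + \frac{43}{6}\right) + 324 = \frac{433}{6} + 324 = \frac{2377}{6}$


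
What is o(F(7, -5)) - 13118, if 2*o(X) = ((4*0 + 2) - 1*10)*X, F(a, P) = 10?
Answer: -13158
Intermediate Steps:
o(X) = -4*X (o(X) = (((4*0 + 2) - 1*10)*X)/2 = (((0 + 2) - 10)*X)/2 = ((2 - 10)*X)/2 = (-8*X)/2 = -4*X)
o(F(7, -5)) - 13118 = -4*10 - 13118 = -40 - 13118 = -13158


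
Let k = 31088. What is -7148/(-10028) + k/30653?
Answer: 4576363/2649899 ≈ 1.7270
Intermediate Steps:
-7148/(-10028) + k/30653 = -7148/(-10028) + 31088/30653 = -7148*(-1/10028) + 31088*(1/30653) = 1787/2507 + 1072/1057 = 4576363/2649899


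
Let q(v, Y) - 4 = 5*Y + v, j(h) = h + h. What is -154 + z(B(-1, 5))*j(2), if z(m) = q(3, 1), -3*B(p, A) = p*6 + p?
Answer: -106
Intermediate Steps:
j(h) = 2*h
q(v, Y) = 4 + v + 5*Y (q(v, Y) = 4 + (5*Y + v) = 4 + (v + 5*Y) = 4 + v + 5*Y)
B(p, A) = -7*p/3 (B(p, A) = -(p*6 + p)/3 = -(6*p + p)/3 = -7*p/3)
z(m) = 12 (z(m) = 4 + 3 + 5*1 = 4 + 3 + 5 = 12)
-154 + z(B(-1, 5))*j(2) = -154 + 12*(2*2) = -154 + 12*4 = -154 + 48 = -106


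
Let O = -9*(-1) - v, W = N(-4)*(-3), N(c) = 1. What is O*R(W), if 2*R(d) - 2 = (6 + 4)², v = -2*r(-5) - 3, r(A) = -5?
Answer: 102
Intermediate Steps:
v = 7 (v = -2*(-5) - 3 = 10 - 3 = 7)
W = -3 (W = 1*(-3) = -3)
O = 2 (O = -9*(-1) - 1*7 = 9 - 7 = 2)
R(d) = 51 (R(d) = 1 + (6 + 4)²/2 = 1 + (½)*10² = 1 + (½)*100 = 1 + 50 = 51)
O*R(W) = 2*51 = 102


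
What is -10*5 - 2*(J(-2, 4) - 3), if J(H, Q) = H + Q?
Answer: -48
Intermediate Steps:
-10*5 - 2*(J(-2, 4) - 3) = -10*5 - 2*((-2 + 4) - 3) = -50 - 2*(2 - 3) = -50 - 2*(-1) = -50 + 2 = -48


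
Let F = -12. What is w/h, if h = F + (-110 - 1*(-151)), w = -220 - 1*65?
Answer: -285/29 ≈ -9.8276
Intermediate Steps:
w = -285 (w = -220 - 65 = -285)
h = 29 (h = -12 + (-110 - 1*(-151)) = -12 + (-110 + 151) = -12 + 41 = 29)
w/h = -285/29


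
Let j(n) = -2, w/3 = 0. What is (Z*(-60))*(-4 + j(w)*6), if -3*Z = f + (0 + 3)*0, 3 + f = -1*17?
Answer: 6400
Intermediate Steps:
w = 0 (w = 3*0 = 0)
f = -20 (f = -3 - 1*17 = -3 - 17 = -20)
Z = 20/3 (Z = -(-20 + (0 + 3)*0)/3 = -(-20 + 3*0)/3 = -(-20 + 0)/3 = -⅓*(-20) = 20/3 ≈ 6.6667)
(Z*(-60))*(-4 + j(w)*6) = ((20/3)*(-60))*(-4 - 2*6) = -400*(-4 - 12) = -400*(-16) = 6400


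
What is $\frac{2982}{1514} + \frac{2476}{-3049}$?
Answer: $\frac{2671727}{2308093} \approx 1.1575$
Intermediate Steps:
$\frac{2982}{1514} + \frac{2476}{-3049} = 2982 \cdot \frac{1}{1514} + 2476 \left(- \frac{1}{3049}\right) = \frac{1491}{757} - \frac{2476}{3049} = \frac{2671727}{2308093}$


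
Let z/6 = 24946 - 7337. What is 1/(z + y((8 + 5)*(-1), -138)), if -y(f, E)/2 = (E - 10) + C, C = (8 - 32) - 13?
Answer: 1/106024 ≈ 9.4318e-6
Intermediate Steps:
C = -37 (C = -24 - 13 = -37)
z = 105654 (z = 6*(24946 - 7337) = 6*17609 = 105654)
y(f, E) = 94 - 2*E (y(f, E) = -2*((E - 10) - 37) = -2*((-10 + E) - 37) = -2*(-47 + E) = 94 - 2*E)
1/(z + y((8 + 5)*(-1), -138)) = 1/(105654 + (94 - 2*(-138))) = 1/(105654 + (94 + 276)) = 1/(105654 + 370) = 1/106024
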